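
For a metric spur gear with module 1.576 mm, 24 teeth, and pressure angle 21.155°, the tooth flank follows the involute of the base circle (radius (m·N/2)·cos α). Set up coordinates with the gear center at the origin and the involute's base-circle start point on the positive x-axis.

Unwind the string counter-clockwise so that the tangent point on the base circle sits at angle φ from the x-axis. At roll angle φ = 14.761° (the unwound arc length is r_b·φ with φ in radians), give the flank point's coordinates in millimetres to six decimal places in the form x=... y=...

x=18.213116 y=0.099864

pitch radius r_p = m·N/2 = 1.576·24/2 = 18.912000
base radius r_b = r_p·cos α = 18.912000·cos 21.155° = 17.637474
roll angle φ = 14.761° = 0.25762805 rad
x = r_b·(cos φ + φ·sin φ) = 17.637474·(0.96699704 + 0.25762805·0.25478760) = 18.213116
y = r_b·(sin φ − φ·cos φ) = 17.637474·(0.25478760 − 0.25762805·0.96699704) = 0.099864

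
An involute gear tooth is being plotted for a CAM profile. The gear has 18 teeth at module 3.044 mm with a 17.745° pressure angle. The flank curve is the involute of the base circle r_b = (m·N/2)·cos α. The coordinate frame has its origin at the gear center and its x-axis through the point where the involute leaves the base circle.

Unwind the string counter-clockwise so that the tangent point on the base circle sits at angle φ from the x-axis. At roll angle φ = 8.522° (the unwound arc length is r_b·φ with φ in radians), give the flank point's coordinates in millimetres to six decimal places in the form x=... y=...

pitch radius r_p = m·N/2 = 3.044·18/2 = 27.396000
base radius r_b = r_p·cos α = 27.396000·cos 17.745° = 26.092564
roll angle φ = 8.522° = 0.14873696 rad
x = r_b·(cos φ + φ·sin φ) = 26.092564·(0.98895904 + 0.14873696·0.14818916) = 26.379589
y = r_b·(sin φ − φ·cos φ) = 26.092564·(0.14818916 − 0.14873696·0.98895904) = 0.028556

x=26.379589 y=0.028556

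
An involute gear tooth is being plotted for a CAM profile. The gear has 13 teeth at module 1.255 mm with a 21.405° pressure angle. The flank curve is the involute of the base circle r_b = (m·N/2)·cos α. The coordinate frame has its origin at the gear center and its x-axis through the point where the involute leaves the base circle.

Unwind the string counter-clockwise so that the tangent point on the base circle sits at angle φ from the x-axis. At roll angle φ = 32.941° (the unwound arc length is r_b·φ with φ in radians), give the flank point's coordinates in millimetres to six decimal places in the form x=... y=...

pitch radius r_p = m·N/2 = 1.255·13/2 = 8.157500
base radius r_b = r_p·cos α = 8.157500·cos 21.405° = 7.594828
roll angle φ = 32.941° = 0.57492891 rad
x = r_b·(cos φ + φ·sin φ) = 7.594828·(0.83923096 + 0.57492891·0.54377513) = 8.748201
y = r_b·(sin φ − φ·cos φ) = 7.594828·(0.54377513 − 0.57492891·0.83923096) = 0.465388

x=8.748201 y=0.465388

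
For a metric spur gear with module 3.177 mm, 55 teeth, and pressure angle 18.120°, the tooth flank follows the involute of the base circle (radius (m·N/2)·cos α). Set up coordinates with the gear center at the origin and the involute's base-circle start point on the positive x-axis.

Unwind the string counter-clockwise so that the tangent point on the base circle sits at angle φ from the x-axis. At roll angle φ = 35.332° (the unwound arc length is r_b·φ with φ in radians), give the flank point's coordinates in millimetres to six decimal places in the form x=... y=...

x=97.352982 y=6.246972

pitch radius r_p = m·N/2 = 3.177·55/2 = 87.367500
base radius r_b = r_p·cos α = 87.367500·cos 18.120° = 83.034703
roll angle φ = 35.332° = 0.61665973 rad
x = r_b·(cos φ + φ·sin φ) = 83.034703·(0.81581473 + 0.61665973·0.57831335) = 97.352982
y = r_b·(sin φ − φ·cos φ) = 83.034703·(0.57831335 − 0.61665973·0.81581473) = 6.246972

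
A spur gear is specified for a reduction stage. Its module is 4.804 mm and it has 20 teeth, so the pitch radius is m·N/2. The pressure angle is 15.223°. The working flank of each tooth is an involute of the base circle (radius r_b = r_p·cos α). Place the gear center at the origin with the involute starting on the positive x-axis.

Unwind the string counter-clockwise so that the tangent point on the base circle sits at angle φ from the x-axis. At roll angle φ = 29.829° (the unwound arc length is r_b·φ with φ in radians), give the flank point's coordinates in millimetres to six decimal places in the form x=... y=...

x=52.216958 y=2.121779

pitch radius r_p = m·N/2 = 4.804·20/2 = 48.040000
base radius r_b = r_p·cos α = 48.040000·cos 15.223° = 46.354332
roll angle φ = 29.829° = 0.52061426 rad
x = r_b·(cos φ + φ·sin φ) = 46.354332·(0.86751380 + 0.52061426·0.49741311) = 52.216958
y = r_b·(sin φ − φ·cos φ) = 46.354332·(0.49741311 − 0.52061426·0.86751380) = 2.121779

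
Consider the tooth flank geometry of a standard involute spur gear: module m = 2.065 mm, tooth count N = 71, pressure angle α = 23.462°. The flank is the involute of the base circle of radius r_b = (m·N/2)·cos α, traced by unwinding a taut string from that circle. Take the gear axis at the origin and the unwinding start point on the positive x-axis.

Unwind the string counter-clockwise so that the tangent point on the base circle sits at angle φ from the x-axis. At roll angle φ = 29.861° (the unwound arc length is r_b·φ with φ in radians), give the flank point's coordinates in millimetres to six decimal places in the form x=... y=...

x=75.768699 y=3.087825

pitch radius r_p = m·N/2 = 2.065·71/2 = 73.307500
base radius r_b = r_p·cos α = 73.307500·cos 23.462° = 67.246754
roll angle φ = 29.861° = 0.52117277 rad
x = r_b·(cos φ + φ·sin φ) = 67.246754·(0.86723586 + 0.52117277·0.49789755) = 75.768699
y = r_b·(sin φ − φ·cos φ) = 67.246754·(0.49789755 − 0.52117277·0.86723586) = 3.087825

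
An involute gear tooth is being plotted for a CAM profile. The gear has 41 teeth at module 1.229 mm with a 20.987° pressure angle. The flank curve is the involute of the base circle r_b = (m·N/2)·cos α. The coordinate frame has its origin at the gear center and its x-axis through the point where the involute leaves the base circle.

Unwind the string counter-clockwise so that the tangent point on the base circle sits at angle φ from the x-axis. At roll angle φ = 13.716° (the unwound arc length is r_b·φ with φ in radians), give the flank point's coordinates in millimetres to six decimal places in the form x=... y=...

pitch radius r_p = m·N/2 = 1.229·41/2 = 25.194500
base radius r_b = r_p·cos α = 25.194500·cos 20.987° = 23.523140
roll angle φ = 13.716° = 0.23938936 rad
x = r_b·(cos φ + φ·sin φ) = 23.523140·(0.97148294 + 0.23938936·0.23710944) = 24.187538
y = r_b·(sin φ − φ·cos φ) = 23.523140·(0.23710944 − 0.23938936·0.97148294) = 0.106954

x=24.187538 y=0.106954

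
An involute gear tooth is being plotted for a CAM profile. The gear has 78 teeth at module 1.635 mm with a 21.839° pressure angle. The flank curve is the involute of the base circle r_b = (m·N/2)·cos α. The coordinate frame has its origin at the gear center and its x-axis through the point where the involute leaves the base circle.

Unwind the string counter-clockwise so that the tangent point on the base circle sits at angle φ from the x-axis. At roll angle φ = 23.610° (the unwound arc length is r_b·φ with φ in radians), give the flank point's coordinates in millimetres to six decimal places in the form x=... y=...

pitch radius r_p = m·N/2 = 1.635·78/2 = 63.765000
base radius r_b = r_p·cos α = 63.765000·cos 21.839° = 59.188766
roll angle φ = 23.610° = 0.41207224 rad
x = r_b·(cos φ + φ·sin φ) = 59.188766·(0.91629284 + 0.41207224·0.40050896) = 64.002675
y = r_b·(sin φ − φ·cos φ) = 59.188766·(0.40050896 − 0.41207224·0.91629284) = 1.357206

x=64.002675 y=1.357206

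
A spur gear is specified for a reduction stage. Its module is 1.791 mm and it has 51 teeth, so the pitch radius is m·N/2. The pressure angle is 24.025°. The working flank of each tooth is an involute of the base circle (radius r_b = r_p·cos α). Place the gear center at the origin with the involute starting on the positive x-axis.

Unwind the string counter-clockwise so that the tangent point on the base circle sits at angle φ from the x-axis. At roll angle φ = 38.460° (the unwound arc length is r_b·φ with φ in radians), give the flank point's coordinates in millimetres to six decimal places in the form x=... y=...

pitch radius r_p = m·N/2 = 1.791·51/2 = 45.670500
base radius r_b = r_p·cos α = 45.670500·cos 24.025° = 41.713969
roll angle φ = 38.460° = 0.67125363 rad
x = r_b·(cos φ + φ·sin φ) = 41.713969·(0.78304256 + 0.67125363·0.62196812) = 50.079326
y = r_b·(sin φ − φ·cos φ) = 41.713969·(0.62196812 − 0.67125363·0.78304256) = 4.019056

x=50.079326 y=4.019056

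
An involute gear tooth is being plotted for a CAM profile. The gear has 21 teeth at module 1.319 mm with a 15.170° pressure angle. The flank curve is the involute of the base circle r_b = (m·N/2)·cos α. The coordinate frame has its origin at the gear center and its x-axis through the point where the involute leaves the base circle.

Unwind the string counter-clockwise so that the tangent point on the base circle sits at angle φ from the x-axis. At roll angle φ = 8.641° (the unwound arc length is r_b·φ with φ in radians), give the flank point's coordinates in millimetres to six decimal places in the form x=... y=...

pitch radius r_p = m·N/2 = 1.319·21/2 = 13.849500
base radius r_b = r_p·cos α = 13.849500·cos 15.170° = 13.366895
roll angle φ = 8.641° = 0.15081390 rad
x = r_b·(cos φ + φ·sin φ) = 13.366895·(0.98864912 + 0.15081390·0.15024284) = 13.518046
y = r_b·(sin φ − φ·cos φ) = 13.366895·(0.15024284 − 0.15081390·0.98864912) = 0.015249

x=13.518046 y=0.015249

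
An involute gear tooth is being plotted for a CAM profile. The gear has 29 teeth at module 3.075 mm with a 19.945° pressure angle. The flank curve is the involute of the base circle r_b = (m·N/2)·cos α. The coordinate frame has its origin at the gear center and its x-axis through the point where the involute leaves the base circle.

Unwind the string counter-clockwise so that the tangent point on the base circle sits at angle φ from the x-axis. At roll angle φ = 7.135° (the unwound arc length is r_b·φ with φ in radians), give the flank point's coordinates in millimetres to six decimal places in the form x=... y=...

x=42.236890 y=0.026938

pitch radius r_p = m·N/2 = 3.075·29/2 = 44.587500
base radius r_b = r_p·cos α = 44.587500·cos 19.945° = 41.913164
roll angle φ = 7.135° = 0.12452924 rad
x = r_b·(cos φ + φ·sin φ) = 41.913164·(0.99225625 + 0.12452924·0.12420763) = 42.236890
y = r_b·(sin φ − φ·cos φ) = 41.913164·(0.12420763 − 0.12452924·0.99225625) = 0.026938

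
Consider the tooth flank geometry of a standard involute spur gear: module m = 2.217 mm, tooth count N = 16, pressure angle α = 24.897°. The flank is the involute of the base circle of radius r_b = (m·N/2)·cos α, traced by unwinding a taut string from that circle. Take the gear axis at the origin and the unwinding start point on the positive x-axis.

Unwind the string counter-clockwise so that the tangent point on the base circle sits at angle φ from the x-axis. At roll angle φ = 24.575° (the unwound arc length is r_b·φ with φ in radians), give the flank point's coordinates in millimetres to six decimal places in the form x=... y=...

pitch radius r_p = m·N/2 = 2.217·16/2 = 17.736000
base radius r_b = r_p·cos α = 17.736000·cos 24.897° = 16.087724
roll angle φ = 24.575° = 0.42891466 rad
x = r_b·(cos φ + φ·sin φ) = 16.087724·(0.90941766 + 0.42891466·0.41588402) = 17.500168
y = r_b·(sin φ − φ·cos φ) = 16.087724·(0.41588402 − 0.42891466·0.90941766) = 0.415408

x=17.500168 y=0.415408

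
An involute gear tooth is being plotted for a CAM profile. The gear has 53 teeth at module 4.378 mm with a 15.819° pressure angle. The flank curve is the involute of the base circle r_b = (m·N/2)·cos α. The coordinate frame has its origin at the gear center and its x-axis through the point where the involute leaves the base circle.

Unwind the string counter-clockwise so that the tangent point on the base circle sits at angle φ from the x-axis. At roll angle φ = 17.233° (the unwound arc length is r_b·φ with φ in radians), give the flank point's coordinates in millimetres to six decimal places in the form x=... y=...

pitch radius r_p = m·N/2 = 4.378·53/2 = 116.017000
base radius r_b = r_p·cos α = 116.017000·cos 15.819° = 111.623163
roll angle φ = 17.233° = 0.30077259 rad
x = r_b·(cos φ + φ·sin φ) = 111.623163·(0.95510789 + 0.30077259·0.29625820) = 116.558496
y = r_b·(sin φ − φ·cos φ) = 111.623163·(0.29625820 − 0.30077259·0.95510789) = 1.003261

x=116.558496 y=1.003261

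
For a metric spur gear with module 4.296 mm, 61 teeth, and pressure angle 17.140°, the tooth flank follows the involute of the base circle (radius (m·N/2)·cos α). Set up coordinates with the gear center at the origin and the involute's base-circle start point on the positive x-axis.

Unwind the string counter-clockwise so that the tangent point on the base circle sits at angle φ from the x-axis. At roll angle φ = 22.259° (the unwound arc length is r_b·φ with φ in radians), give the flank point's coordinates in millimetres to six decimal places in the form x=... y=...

x=134.303852 y=2.410424

pitch radius r_p = m·N/2 = 4.296·61/2 = 131.028000
base radius r_b = r_p·cos α = 131.028000·cos 17.140° = 125.208719
roll angle φ = 22.259° = 0.38849284 rad
x = r_b·(cos φ + φ·sin φ) = 125.208719·(0.92548101 + 0.38849284·0.37879400) = 134.303852
y = r_b·(sin φ − φ·cos φ) = 125.208719·(0.37879400 − 0.38849284·0.92548101) = 2.410424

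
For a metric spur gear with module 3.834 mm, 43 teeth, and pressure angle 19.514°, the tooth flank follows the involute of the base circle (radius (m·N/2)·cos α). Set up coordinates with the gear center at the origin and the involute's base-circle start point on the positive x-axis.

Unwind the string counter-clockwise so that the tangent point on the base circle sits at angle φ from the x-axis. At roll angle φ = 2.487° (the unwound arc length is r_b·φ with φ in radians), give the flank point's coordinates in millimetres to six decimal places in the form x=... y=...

x=77.769315 y=0.002118

pitch radius r_p = m·N/2 = 3.834·43/2 = 82.431000
base radius r_b = r_p·cos α = 82.431000·cos 19.514° = 77.696155
roll angle φ = 2.487° = 0.04340634 rad
x = r_b·(cos φ + φ·sin φ) = 77.696155·(0.99905809 + 0.04340634·0.04339271) = 77.769315
y = r_b·(sin φ − φ·cos φ) = 77.696155·(0.04339271 − 0.04340634·0.99905809) = 0.002118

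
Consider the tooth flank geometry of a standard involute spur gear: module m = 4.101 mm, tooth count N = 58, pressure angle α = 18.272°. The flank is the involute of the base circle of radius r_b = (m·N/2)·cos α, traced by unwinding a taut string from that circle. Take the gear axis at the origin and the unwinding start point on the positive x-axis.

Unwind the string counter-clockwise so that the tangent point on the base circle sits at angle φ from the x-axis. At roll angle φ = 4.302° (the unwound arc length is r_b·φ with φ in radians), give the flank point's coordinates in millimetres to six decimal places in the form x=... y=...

pitch radius r_p = m·N/2 = 4.101·58/2 = 118.929000
base radius r_b = r_p·cos α = 118.929000·cos 18.272° = 112.932458
roll angle φ = 4.302° = 0.07508406 rad
x = r_b·(cos φ + φ·sin φ) = 112.932458·(0.99718252 + 0.07508406·0.07501354) = 113.250345
y = r_b·(sin φ − φ·cos φ) = 112.932458·(0.07501354 − 0.07508406·0.99718252) = 0.015926

x=113.250345 y=0.015926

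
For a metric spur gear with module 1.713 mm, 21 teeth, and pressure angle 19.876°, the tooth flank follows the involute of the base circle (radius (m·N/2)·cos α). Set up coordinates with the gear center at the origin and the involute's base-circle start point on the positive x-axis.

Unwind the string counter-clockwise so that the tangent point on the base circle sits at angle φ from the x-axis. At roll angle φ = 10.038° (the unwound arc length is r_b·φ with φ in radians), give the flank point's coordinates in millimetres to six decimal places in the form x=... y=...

pitch radius r_p = m·N/2 = 1.713·21/2 = 17.986500
base radius r_b = r_p·cos α = 17.986500·cos 19.876° = 16.915055
roll angle φ = 10.038° = 0.17519615 rad
x = r_b·(cos φ + φ·sin φ) = 16.915055·(0.98469237 + 0.17519615·0.17430129) = 17.172660
y = r_b·(sin φ − φ·cos φ) = 16.915055·(0.17430129 − 0.17519615·0.98469237) = 0.030227

x=17.172660 y=0.030227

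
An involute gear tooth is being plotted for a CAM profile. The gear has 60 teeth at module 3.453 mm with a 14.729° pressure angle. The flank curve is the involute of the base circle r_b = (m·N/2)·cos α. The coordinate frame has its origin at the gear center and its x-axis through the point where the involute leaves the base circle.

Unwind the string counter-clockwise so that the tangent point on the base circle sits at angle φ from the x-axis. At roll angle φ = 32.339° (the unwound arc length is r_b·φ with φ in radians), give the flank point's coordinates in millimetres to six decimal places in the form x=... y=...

x=114.895533 y=5.815652

pitch radius r_p = m·N/2 = 3.453·60/2 = 103.590000
base radius r_b = r_p·cos α = 103.590000·cos 14.729° = 100.185949
roll angle φ = 32.339° = 0.56442203 rad
x = r_b·(cos φ + φ·sin φ) = 100.185949·(0.84489792 + 0.56442203·0.53492758) = 114.895533
y = r_b·(sin φ − φ·cos φ) = 100.185949·(0.53492758 − 0.56442203·0.84489792) = 5.815652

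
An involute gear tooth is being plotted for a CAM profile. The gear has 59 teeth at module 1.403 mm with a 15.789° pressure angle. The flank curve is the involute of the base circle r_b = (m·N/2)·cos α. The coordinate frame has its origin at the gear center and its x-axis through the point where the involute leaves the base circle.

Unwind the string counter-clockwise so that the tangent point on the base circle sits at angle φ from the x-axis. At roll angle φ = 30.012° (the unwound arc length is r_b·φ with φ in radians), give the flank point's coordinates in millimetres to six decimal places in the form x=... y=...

x=44.921573 y=1.856134

pitch radius r_p = m·N/2 = 1.403·59/2 = 41.388500
base radius r_b = r_p·cos α = 41.388500·cos 15.789° = 39.826922
roll angle φ = 30.012° = 0.52380822 rad
x = r_b·(cos φ + φ·sin φ) = 39.826922·(0.86592067 + 0.52380822·0.50018137) = 44.921573
y = r_b·(sin φ − φ·cos φ) = 39.826922·(0.50018137 − 0.52380822·0.86592067) = 1.856134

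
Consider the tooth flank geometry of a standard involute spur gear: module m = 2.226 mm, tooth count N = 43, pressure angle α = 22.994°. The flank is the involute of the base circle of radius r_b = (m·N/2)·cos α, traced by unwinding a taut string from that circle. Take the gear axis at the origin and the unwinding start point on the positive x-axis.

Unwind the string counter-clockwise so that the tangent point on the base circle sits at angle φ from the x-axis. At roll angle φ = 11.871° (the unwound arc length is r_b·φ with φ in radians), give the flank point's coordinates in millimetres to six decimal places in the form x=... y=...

x=44.991878 y=0.130052

pitch radius r_p = m·N/2 = 2.226·43/2 = 47.859000
base radius r_b = r_p·cos α = 47.859000·cos 22.994° = 44.056400
roll angle φ = 11.871° = 0.20718804 rad
x = r_b·(cos φ + φ·sin φ) = 44.056400·(0.97861323 + 0.20718804·0.20570889) = 44.991878
y = r_b·(sin φ − φ·cos φ) = 44.056400·(0.20570889 − 0.20718804·0.97861323) = 0.130052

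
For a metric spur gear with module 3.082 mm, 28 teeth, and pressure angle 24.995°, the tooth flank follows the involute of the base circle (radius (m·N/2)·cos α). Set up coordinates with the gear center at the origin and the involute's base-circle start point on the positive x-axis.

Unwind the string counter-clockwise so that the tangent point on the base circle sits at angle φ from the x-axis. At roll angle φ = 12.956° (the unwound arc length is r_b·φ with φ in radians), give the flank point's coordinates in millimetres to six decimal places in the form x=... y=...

pitch radius r_p = m·N/2 = 3.082·28/2 = 43.148000
base radius r_b = r_p·cos α = 43.148000·cos 24.995° = 39.106960
roll angle φ = 12.956° = 0.22612486 rad
x = r_b·(cos φ + φ·sin φ) = 39.106960·(0.97454253 + 0.22612486·0.22420273) = 40.094032
y = r_b·(sin φ − φ·cos φ) = 39.106960·(0.22420273 − 0.22612486·0.97454253) = 0.149953

x=40.094032 y=0.149953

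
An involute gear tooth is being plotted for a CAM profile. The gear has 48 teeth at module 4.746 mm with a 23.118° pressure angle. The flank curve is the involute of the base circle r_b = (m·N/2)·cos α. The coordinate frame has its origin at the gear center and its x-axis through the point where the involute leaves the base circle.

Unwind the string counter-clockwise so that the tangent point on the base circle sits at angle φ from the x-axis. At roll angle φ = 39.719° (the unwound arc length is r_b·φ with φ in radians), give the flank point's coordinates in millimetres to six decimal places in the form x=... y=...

pitch radius r_p = m·N/2 = 4.746·48/2 = 113.904000
base radius r_b = r_p·cos α = 113.904000·cos 23.118° = 104.757303
roll angle φ = 39.719° = 0.69322733 rad
x = r_b·(cos φ + φ·sin φ) = 104.757303·(0.76918769 + 0.69322733·0.63902292) = 126.984272
y = r_b·(sin φ − φ·cos φ) = 104.757303·(0.63902292 − 0.69322733·0.76918769) = 11.083427

x=126.984272 y=11.083427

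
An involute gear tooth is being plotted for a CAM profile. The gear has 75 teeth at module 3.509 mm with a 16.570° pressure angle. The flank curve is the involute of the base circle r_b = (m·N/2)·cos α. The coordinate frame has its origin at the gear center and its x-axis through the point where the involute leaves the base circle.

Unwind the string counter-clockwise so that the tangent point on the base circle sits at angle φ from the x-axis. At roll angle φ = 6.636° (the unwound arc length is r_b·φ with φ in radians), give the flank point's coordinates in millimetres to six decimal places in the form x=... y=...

x=126.966028 y=0.065229

pitch radius r_p = m·N/2 = 3.509·75/2 = 131.587500
base radius r_b = r_p·cos α = 131.587500·cos 16.570° = 126.122938
roll angle φ = 6.636° = 0.11582005 rad
x = r_b·(cos φ + φ·sin φ) = 126.122938·(0.99330035 + 0.11582005·0.11556128) = 126.966028
y = r_b·(sin φ − φ·cos φ) = 126.122938·(0.11556128 − 0.11582005·0.99330035) = 0.065229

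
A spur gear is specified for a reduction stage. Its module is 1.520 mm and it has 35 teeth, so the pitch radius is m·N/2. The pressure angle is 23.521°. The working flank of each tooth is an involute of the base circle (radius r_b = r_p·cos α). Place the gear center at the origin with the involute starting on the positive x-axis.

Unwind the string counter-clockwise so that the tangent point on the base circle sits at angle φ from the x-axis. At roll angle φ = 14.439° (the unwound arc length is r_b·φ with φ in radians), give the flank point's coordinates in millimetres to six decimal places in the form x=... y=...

pitch radius r_p = m·N/2 = 1.520·35/2 = 26.600000
base radius r_b = r_p·cos α = 26.600000·cos 23.521° = 24.389909
roll angle φ = 14.439° = 0.25200809 rad
x = r_b·(cos φ + φ·sin φ) = 24.389909·(0.96841366 + 0.25200809·0.24934912) = 25.152134
y = r_b·(sin φ − φ·cos φ) = 24.389909·(0.24934912 − 0.25200809·0.96841366) = 0.129292

x=25.152134 y=0.129292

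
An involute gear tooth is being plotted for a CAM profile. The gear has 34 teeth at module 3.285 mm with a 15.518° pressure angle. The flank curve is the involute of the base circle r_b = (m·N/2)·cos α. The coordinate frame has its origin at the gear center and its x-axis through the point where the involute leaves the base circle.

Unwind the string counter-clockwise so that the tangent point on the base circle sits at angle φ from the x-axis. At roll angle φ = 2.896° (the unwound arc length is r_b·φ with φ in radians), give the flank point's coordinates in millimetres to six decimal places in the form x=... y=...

x=53.877943 y=0.002316

pitch radius r_p = m·N/2 = 3.285·34/2 = 55.845000
base radius r_b = r_p·cos α = 55.845000·cos 15.518° = 53.809252
roll angle φ = 2.896° = 0.05054474 rad
x = r_b·(cos φ + φ·sin φ) = 53.809252·(0.99872289 + 0.05054474·0.05052322) = 53.877943
y = r_b·(sin φ − φ·cos φ) = 53.809252·(0.05052322 − 0.05054474·0.99872289) = 0.002316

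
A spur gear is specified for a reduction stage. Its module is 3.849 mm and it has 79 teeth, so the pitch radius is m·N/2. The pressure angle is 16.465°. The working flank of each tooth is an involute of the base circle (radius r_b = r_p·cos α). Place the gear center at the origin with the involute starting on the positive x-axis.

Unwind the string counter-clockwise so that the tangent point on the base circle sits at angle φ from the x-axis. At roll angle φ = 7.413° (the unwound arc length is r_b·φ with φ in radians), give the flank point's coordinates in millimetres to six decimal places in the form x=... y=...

pitch radius r_p = m·N/2 = 3.849·79/2 = 152.035500
base radius r_b = r_p·cos α = 152.035500·cos 16.465° = 145.800988
roll angle φ = 7.413° = 0.12938126 rad
x = r_b·(cos φ + φ·sin φ) = 145.800988·(0.99164191 + 0.12938126·0.12902060) = 147.016204
y = r_b·(sin φ − φ·cos φ) = 145.800988·(0.12902060 − 0.12938126·0.99164191) = 0.105081

x=147.016204 y=0.105081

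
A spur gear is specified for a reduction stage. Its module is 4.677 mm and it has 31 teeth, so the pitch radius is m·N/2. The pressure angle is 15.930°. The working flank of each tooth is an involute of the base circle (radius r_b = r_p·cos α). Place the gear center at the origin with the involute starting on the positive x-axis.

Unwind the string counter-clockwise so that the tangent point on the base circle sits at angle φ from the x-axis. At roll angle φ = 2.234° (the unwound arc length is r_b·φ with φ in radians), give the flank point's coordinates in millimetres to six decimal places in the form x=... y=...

pitch radius r_p = m·N/2 = 4.677·31/2 = 72.493500
base radius r_b = r_p·cos α = 72.493500·cos 15.930° = 69.709585
roll angle φ = 2.234° = 0.03899066 rad
x = r_b·(cos φ + φ·sin φ) = 69.709585·(0.99923996 + 0.03899066·0.03898078) = 69.762554
y = r_b·(sin φ − φ·cos φ) = 69.709585·(0.03898078 − 0.03899066·0.99923996) = 0.001377

x=69.762554 y=0.001377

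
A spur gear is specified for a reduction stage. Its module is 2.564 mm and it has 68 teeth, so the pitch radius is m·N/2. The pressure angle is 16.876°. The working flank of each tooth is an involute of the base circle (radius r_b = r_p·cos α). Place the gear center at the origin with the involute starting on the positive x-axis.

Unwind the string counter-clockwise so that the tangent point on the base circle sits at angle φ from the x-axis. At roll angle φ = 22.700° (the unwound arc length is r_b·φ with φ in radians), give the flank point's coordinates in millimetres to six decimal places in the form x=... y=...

pitch radius r_p = m·N/2 = 2.564·68/2 = 87.176000
base radius r_b = r_p·cos α = 87.176000·cos 16.876° = 83.421789
roll angle φ = 22.700° = 0.39618974 rad
x = r_b·(cos φ + φ·sin φ) = 83.421789·(0.92253809 + 0.39618974·0.38590604) = 89.714303
y = r_b·(sin φ − φ·cos φ) = 83.421789·(0.38590604 − 0.39618974·0.92253809) = 1.702298

x=89.714303 y=1.702298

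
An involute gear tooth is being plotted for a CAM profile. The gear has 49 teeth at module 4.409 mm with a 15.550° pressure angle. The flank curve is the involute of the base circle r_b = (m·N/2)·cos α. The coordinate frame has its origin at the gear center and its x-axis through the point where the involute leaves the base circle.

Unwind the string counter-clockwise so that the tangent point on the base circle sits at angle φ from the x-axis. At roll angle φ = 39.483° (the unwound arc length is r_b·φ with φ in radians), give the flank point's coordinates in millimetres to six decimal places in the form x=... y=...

x=125.918759 y=10.821499

pitch radius r_p = m·N/2 = 4.409·49/2 = 108.020500
base radius r_b = r_p·cos α = 108.020500·cos 15.550° = 104.066612
roll angle φ = 39.483° = 0.68910835 rad
x = r_b·(cos φ + φ·sin φ) = 104.066612·(0.77181328 + 0.68910835·0.63584925) = 125.918759
y = r_b·(sin φ − φ·cos φ) = 104.066612·(0.63584925 − 0.68910835·0.77181328) = 10.821499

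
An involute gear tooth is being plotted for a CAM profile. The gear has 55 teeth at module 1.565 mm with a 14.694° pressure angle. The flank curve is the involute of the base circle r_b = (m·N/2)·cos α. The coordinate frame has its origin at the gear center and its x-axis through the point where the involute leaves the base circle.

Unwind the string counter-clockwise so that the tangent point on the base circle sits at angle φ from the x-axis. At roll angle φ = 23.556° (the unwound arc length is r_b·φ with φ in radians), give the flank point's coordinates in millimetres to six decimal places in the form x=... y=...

pitch radius r_p = m·N/2 = 1.565·55/2 = 43.037500
base radius r_b = r_p·cos α = 43.037500·cos 14.694° = 41.629929
roll angle φ = 23.556° = 0.41112976 rad
x = r_b·(cos φ + φ·sin φ) = 41.629929·(0.91666991 + 0.41112976·0.39964520) = 45.000952
y = r_b·(sin φ − φ·cos φ) = 41.629929·(0.39964520 − 0.41112976·0.91666991) = 0.948118

x=45.000952 y=0.948118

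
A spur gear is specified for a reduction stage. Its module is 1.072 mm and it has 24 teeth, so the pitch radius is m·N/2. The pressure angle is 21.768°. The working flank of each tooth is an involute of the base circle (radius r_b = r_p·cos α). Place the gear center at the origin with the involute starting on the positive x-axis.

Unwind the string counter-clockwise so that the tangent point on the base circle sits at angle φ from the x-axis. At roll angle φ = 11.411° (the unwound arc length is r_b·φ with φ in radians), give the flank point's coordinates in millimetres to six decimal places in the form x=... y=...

pitch radius r_p = m·N/2 = 1.072·24/2 = 12.864000
base radius r_b = r_p·cos α = 12.864000·cos 21.768° = 11.946708
roll angle φ = 11.411° = 0.19915952 rad
x = r_b·(cos φ + φ·sin φ) = 11.946708·(0.98023321 + 0.19915952·0.19784554) = 12.181294
y = r_b·(sin φ − φ·cos φ) = 11.946708·(0.19784554 − 0.19915952·0.98023321) = 0.031333

x=12.181294 y=0.031333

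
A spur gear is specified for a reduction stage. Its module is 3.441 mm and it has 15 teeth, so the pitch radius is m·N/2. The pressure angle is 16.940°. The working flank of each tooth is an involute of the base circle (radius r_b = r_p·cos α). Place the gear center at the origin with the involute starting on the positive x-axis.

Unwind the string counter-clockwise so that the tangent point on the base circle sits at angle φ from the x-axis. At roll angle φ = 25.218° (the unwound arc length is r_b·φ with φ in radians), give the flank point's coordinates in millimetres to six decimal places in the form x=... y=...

x=26.964416 y=0.688156

pitch radius r_p = m·N/2 = 3.441·15/2 = 25.807500
base radius r_b = r_p·cos α = 25.807500·cos 16.940° = 24.687723
roll angle φ = 25.218° = 0.44013713 rad
x = r_b·(cos φ + φ·sin φ) = 24.687723·(0.90469325 + 0.44013713·0.42606353) = 26.964416
y = r_b·(sin φ − φ·cos φ) = 24.687723·(0.42606353 − 0.44013713·0.90469325) = 0.688156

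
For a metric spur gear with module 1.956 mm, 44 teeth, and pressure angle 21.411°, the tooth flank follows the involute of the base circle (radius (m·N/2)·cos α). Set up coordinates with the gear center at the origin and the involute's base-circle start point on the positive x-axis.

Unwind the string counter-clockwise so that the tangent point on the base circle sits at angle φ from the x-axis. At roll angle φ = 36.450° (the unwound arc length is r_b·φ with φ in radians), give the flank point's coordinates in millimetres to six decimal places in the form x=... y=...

pitch radius r_p = m·N/2 = 1.956·44/2 = 43.032000
base radius r_b = r_p·cos α = 43.032000·cos 21.411° = 40.062179
roll angle φ = 36.450° = 0.63617251 rad
x = r_b·(cos φ + φ·sin φ) = 40.062179·(0.80437564 + 0.63617251·0.59412106) = 47.367081
y = r_b·(sin φ − φ·cos φ) = 40.062179·(0.59412106 − 0.63617251·0.80437564) = 3.301099

x=47.367081 y=3.301099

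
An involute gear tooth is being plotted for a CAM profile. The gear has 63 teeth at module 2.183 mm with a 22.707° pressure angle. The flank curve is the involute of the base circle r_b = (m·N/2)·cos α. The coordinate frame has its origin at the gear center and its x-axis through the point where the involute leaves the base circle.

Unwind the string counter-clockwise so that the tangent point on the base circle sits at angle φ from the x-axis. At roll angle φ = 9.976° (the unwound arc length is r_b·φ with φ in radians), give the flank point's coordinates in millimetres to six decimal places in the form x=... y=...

x=64.388885 y=0.111273

pitch radius r_p = m·N/2 = 2.183·63/2 = 68.764500
base radius r_b = r_p·cos α = 68.764500·cos 22.707° = 63.434628
roll angle φ = 9.976° = 0.17411405 rad
x = r_b·(cos φ + φ·sin φ) = 63.434628·(0.98488040 + 0.17411405·0.17323565) = 64.388885
y = r_b·(sin φ − φ·cos φ) = 63.434628·(0.17323565 − 0.17411405·0.98488040) = 0.111273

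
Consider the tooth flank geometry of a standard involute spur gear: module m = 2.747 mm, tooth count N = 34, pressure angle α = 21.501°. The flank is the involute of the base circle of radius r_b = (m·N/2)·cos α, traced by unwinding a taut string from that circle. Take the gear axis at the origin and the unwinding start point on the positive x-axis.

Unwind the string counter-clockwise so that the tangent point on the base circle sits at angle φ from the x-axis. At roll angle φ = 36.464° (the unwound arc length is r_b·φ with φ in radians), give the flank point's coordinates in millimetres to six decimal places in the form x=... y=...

x=51.377207 y=3.584208

pitch radius r_p = m·N/2 = 2.747·34/2 = 46.699000
base radius r_b = r_p·cos α = 46.699000·cos 21.501° = 43.449271
roll angle φ = 36.464° = 0.63641686 rad
x = r_b·(cos φ + φ·sin φ) = 43.449271·(0.80423044 + 0.63641686·0.59431759) = 51.377207
y = r_b·(sin φ − φ·cos φ) = 43.449271·(0.59431759 − 0.63641686·0.80423044) = 3.584208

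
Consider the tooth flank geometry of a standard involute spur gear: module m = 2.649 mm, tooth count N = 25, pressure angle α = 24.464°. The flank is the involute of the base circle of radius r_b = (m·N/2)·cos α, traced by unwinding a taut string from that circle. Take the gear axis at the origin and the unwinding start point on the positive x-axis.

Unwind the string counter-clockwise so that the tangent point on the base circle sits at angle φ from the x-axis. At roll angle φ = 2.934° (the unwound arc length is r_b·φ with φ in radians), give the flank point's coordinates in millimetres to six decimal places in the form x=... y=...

pitch radius r_p = m·N/2 = 2.649·25/2 = 33.112500
base radius r_b = r_p·cos α = 33.112500·cos 24.464° = 30.139714
roll angle φ = 2.934° = 0.05120796 rad
x = r_b·(cos φ + φ·sin φ) = 30.139714·(0.99868916 + 0.05120796·0.05118558) = 30.179206
y = r_b·(sin φ − φ·cos φ) = 30.139714·(0.05118558 − 0.05120796·0.99868916) = 0.001349

x=30.179206 y=0.001349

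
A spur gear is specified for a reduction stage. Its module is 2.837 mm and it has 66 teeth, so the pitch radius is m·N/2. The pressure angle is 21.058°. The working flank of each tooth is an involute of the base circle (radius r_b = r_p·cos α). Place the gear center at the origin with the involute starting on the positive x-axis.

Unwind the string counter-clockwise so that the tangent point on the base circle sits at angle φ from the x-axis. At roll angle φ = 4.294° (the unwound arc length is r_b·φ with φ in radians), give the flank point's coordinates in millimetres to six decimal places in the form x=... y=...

pitch radius r_p = m·N/2 = 2.837·66/2 = 93.621000
base radius r_b = r_p·cos α = 93.621000·cos 21.058° = 87.368725
roll angle φ = 4.294° = 0.07494444 rad
x = r_b·(cos φ + φ·sin φ) = 87.368725·(0.99719298 + 0.07494444·0.07487430) = 87.613741
y = r_b·(sin φ − φ·cos φ) = 87.368725·(0.07487430 − 0.07494444·0.99719298) = 0.012252

x=87.613741 y=0.012252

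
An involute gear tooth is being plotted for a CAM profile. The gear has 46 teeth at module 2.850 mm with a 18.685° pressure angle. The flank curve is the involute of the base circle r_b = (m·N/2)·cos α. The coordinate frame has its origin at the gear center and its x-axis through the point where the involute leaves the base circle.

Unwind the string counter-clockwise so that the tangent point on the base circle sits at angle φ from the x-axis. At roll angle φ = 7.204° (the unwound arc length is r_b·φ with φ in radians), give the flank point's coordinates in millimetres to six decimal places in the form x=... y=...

x=62.584024 y=0.041077

pitch radius r_p = m·N/2 = 2.850·46/2 = 65.550000
base radius r_b = r_p·cos α = 65.550000·cos 18.685° = 62.095134
roll angle φ = 7.204° = 0.12573352 rad
x = r_b·(cos φ + φ·sin φ) = 62.095134·(0.99210595 + 0.12573352·0.12540250) = 62.584024
y = r_b·(sin φ − φ·cos φ) = 62.095134·(0.12540250 − 0.12573352·0.99210595) = 0.041077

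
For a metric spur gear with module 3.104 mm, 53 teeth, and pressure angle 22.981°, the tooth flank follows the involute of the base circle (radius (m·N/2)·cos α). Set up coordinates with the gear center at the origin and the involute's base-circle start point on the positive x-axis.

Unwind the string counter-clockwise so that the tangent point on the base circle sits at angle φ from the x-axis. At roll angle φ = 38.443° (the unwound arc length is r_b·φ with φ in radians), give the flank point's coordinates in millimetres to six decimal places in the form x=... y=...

pitch radius r_p = m·N/2 = 3.104·53/2 = 82.256000
base radius r_b = r_p·cos α = 82.256000·cos 22.981° = 75.727701
roll angle φ = 38.443° = 0.67095692 rad
x = r_b·(cos φ + φ·sin φ) = 75.727701·(0.78322707 + 0.67095692·0.62173576) = 90.902395
y = r_b·(sin φ − φ·cos φ) = 75.727701·(0.62173576 − 0.67095692·0.78322707) = 7.286832

x=90.902395 y=7.286832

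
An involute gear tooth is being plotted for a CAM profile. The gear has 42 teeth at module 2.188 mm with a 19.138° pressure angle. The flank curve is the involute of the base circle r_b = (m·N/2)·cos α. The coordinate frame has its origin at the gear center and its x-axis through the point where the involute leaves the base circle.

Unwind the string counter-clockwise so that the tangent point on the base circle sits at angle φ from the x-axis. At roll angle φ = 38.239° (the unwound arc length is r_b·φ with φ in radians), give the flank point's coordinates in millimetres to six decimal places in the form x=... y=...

x=52.025830 y=4.112790

pitch radius r_p = m·N/2 = 2.188·42/2 = 45.948000
base radius r_b = r_p·cos α = 45.948000·cos 19.138° = 43.408531
roll angle φ = 38.239° = 0.66739645 rad
x = r_b·(cos φ + φ·sin φ) = 43.408531·(0.78543577 + 0.66739645·0.61894317) = 52.025830
y = r_b·(sin φ − φ·cos φ) = 43.408531·(0.61894317 − 0.66739645·0.78543577) = 4.112790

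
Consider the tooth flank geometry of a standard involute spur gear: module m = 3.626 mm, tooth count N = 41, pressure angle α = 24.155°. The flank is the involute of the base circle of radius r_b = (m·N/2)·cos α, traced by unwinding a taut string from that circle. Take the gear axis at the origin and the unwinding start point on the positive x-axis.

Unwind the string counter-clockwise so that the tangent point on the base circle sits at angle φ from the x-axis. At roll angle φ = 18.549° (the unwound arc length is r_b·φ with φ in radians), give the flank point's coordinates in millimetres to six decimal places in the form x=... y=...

x=71.286234 y=0.759103

pitch radius r_p = m·N/2 = 3.626·41/2 = 74.333000
base radius r_b = r_p·cos α = 74.333000·cos 24.155° = 67.824535
roll angle φ = 18.549° = 0.32374112 rad
x = r_b·(cos φ + φ·sin φ) = 67.824535·(0.94805195 + 0.32374112·0.31811556) = 71.286234
y = r_b·(sin φ − φ·cos φ) = 67.824535·(0.31811556 − 0.32374112·0.94805195) = 0.759103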